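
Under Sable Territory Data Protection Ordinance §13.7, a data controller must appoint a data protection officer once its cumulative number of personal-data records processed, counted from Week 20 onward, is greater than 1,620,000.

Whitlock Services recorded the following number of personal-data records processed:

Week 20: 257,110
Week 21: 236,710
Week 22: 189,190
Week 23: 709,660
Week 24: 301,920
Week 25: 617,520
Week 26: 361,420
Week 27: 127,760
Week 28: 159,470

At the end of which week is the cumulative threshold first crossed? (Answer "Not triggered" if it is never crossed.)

Through Week 20: 257,110
Through Week 21: 493,820
Through Week 22: 683,010
Through Week 23: 1,392,670
Through Week 24: 1,694,590 ← exceeds threshold

Week 24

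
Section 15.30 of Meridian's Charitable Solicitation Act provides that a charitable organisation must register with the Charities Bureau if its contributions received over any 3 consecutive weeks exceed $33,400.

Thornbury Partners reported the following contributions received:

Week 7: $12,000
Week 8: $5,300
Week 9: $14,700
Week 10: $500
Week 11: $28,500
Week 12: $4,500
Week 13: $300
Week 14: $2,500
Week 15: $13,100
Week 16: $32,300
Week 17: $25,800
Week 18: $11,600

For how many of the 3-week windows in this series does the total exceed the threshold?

Week 7–Week 9: $12,000 + $5,300 + $14,700 = $32,000 (under)
Week 8–Week 10: $5,300 + $14,700 + $500 = $20,500 (under)
Week 9–Week 11: $14,700 + $500 + $28,500 = $43,700 (over)
Week 10–Week 12: $500 + $28,500 + $4,500 = $33,500 (over)
Week 11–Week 13: $28,500 + $4,500 + $300 = $33,300 (under)
Week 12–Week 14: $4,500 + $300 + $2,500 = $7,300 (under)
Week 13–Week 15: $300 + $2,500 + $13,100 = $15,900 (under)
Week 14–Week 16: $2,500 + $13,100 + $32,300 = $47,900 (over)
Week 15–Week 17: $13,100 + $32,300 + $25,800 = $71,200 (over)
Week 16–Week 18: $32,300 + $25,800 + $11,600 = $69,700 (over)
5 windows exceed the threshold.

5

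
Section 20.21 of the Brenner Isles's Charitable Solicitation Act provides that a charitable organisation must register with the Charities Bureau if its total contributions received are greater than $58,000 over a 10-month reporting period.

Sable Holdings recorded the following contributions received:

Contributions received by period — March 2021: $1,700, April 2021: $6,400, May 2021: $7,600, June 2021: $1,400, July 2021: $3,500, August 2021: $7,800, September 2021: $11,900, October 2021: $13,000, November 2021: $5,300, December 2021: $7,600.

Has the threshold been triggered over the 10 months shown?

Yes

Total contributions received: $1,700 + $6,400 + $7,600 + $1,400 + $3,500 + $7,800 + $11,900 + $13,000 + $5,300 + $7,600 = $66,200.
$66,200 > $58,000, so the threshold is exceeded.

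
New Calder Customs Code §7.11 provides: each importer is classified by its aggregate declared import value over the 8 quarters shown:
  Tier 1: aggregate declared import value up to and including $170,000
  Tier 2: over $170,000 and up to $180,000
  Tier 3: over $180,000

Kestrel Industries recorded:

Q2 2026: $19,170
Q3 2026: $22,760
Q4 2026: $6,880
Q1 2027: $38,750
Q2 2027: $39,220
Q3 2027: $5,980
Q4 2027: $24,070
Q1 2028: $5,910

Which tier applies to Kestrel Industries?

Tier 1

Aggregate declared import value: $19,170 + $22,760 + $6,880 + $38,750 + $39,220 + $5,980 + $24,070 + $5,910 = $162,740.
$162,740 ≤ $170,000, so Tier 1 applies.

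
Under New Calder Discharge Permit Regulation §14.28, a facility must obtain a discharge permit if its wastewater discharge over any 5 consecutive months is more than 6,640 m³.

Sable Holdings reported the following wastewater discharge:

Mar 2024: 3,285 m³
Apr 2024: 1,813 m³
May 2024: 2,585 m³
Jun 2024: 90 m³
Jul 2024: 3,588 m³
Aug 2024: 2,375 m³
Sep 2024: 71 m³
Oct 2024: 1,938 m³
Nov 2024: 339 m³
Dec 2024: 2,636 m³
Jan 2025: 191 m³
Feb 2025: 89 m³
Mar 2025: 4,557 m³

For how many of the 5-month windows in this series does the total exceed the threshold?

7

Mar 2024–Jul 2024: 3,285 m³ + 1,813 m³ + 2,585 m³ + 90 m³ + 3,588 m³ = 11,361 m³ (over)
Apr 2024–Aug 2024: 1,813 m³ + 2,585 m³ + 90 m³ + 3,588 m³ + 2,375 m³ = 10,451 m³ (over)
May 2024–Sep 2024: 2,585 m³ + 90 m³ + 3,588 m³ + 2,375 m³ + 71 m³ = 8,709 m³ (over)
Jun 2024–Oct 2024: 90 m³ + 3,588 m³ + 2,375 m³ + 71 m³ + 1,938 m³ = 8,062 m³ (over)
Jul 2024–Nov 2024: 3,588 m³ + 2,375 m³ + 71 m³ + 1,938 m³ + 339 m³ = 8,311 m³ (over)
Aug 2024–Dec 2024: 2,375 m³ + 71 m³ + 1,938 m³ + 339 m³ + 2,636 m³ = 7,359 m³ (over)
Sep 2024–Jan 2025: 71 m³ + 1,938 m³ + 339 m³ + 2,636 m³ + 191 m³ = 5,175 m³ (under)
Oct 2024–Feb 2025: 1,938 m³ + 339 m³ + 2,636 m³ + 191 m³ + 89 m³ = 5,193 m³ (under)
Nov 2024–Mar 2025: 339 m³ + 2,636 m³ + 191 m³ + 89 m³ + 4,557 m³ = 7,812 m³ (over)
7 windows exceed the threshold.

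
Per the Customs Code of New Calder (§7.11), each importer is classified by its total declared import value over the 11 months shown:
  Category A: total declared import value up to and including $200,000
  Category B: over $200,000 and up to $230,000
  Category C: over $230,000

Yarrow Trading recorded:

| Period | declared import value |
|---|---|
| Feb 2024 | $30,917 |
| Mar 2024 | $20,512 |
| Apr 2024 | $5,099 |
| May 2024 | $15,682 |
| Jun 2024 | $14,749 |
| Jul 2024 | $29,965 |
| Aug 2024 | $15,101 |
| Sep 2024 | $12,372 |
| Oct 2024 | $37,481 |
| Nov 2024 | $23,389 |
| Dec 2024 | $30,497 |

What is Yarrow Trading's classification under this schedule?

Category C

Total declared import value: $30,917 + $20,512 + $5,099 + $15,682 + $14,749 + $29,965 + $15,101 + $12,372 + $37,481 + $23,389 + $30,497 = $235,764.
$235,764 > $230,000, so Category C applies.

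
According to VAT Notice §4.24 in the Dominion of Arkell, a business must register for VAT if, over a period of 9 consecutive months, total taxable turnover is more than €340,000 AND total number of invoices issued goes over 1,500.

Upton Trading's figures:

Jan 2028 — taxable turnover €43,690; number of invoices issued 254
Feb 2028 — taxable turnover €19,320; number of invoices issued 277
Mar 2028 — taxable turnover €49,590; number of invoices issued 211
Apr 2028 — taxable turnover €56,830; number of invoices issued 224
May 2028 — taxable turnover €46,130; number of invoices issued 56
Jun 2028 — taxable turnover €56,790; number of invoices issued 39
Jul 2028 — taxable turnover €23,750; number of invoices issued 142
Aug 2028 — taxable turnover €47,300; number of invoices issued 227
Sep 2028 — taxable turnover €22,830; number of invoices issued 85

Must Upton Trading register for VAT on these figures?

Total taxable turnover: €43,690 + €19,320 + €49,590 + €56,830 + €46,130 + €56,790 + €23,750 + €47,300 + €22,830 = €366,230 (> €340,000).
Total number of invoices issued: 254 + 277 + 211 + 224 + 56 + 39 + 142 + 227 + 85 = 1,515 (> 1,500).
The test is 'and': both thresholds are exceeded.

Yes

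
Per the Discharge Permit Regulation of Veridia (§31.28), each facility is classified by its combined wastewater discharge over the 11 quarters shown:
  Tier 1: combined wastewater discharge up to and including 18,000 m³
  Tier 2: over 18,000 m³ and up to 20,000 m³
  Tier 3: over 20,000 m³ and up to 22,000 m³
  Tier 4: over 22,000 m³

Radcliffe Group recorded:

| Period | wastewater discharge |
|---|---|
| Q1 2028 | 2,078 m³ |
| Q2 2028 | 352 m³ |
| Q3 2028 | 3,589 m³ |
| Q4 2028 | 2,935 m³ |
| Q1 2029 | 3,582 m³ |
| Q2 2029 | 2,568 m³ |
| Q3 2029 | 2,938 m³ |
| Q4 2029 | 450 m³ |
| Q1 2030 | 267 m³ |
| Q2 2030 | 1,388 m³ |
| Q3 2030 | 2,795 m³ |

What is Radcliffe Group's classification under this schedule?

Tier 4

Combined wastewater discharge: 2,078 m³ + 352 m³ + 3,589 m³ + 2,935 m³ + 3,582 m³ + 2,568 m³ + 2,938 m³ + 450 m³ + 267 m³ + 1,388 m³ + 2,795 m³ = 22,942 m³.
22,942 m³ > 22,000 m³, so Tier 4 applies.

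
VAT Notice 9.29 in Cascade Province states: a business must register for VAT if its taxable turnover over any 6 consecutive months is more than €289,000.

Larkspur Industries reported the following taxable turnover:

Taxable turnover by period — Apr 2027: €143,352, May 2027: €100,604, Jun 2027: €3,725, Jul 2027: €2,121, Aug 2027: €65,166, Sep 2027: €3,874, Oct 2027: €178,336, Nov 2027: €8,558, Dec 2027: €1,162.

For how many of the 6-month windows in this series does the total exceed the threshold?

Apr 2027–Sep 2027: €143,352 + €100,604 + €3,725 + €2,121 + €65,166 + €3,874 = €318,842 (over)
May 2027–Oct 2027: €100,604 + €3,725 + €2,121 + €65,166 + €3,874 + €178,336 = €353,826 (over)
Jun 2027–Nov 2027: €3,725 + €2,121 + €65,166 + €3,874 + €178,336 + €8,558 = €261,780 (under)
Jul 2027–Dec 2027: €2,121 + €65,166 + €3,874 + €178,336 + €8,558 + €1,162 = €259,217 (under)
2 windows exceed the threshold.

2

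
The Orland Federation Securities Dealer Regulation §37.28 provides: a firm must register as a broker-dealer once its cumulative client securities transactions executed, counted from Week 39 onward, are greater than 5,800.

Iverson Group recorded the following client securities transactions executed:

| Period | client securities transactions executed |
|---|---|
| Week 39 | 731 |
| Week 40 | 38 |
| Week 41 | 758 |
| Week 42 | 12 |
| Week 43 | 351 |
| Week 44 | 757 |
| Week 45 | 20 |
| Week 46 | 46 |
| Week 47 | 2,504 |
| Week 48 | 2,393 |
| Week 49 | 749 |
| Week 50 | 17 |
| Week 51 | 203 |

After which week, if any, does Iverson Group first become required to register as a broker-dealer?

Week 48

Through Week 39: 731
Through Week 40: 769
Through Week 41: 1,527
Through Week 42: 1,539
Through Week 43: 1,890
Through Week 44: 2,647
Through Week 45: 2,667
Through Week 46: 2,713
Through Week 47: 5,217
Through Week 48: 7,610 ← exceeds threshold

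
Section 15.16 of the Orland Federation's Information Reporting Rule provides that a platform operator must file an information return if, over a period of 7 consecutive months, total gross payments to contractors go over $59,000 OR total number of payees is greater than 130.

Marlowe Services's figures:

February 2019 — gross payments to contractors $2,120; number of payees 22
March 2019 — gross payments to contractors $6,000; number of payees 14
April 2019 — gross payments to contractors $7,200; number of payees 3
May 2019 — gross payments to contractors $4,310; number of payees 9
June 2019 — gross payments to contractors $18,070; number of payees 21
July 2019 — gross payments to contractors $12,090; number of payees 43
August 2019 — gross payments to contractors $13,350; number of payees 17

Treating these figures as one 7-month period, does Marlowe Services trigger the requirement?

Total gross payments to contractors: $2,120 + $6,000 + $7,200 + $4,310 + $18,070 + $12,090 + $13,350 = $63,140 (> $59,000).
Total number of payees: 22 + 14 + 3 + 9 + 21 + 43 + 17 = 129 (≤ 130).
The test is 'or': at least one threshold is exceeded.

Yes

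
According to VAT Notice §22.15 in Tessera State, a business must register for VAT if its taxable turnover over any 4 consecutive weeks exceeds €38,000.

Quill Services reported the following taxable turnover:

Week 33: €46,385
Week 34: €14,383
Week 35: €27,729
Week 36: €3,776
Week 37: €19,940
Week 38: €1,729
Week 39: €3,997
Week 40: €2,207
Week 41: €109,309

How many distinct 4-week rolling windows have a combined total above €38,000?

Week 33–Week 36: €46,385 + €14,383 + €27,729 + €3,776 = €92,273 (over)
Week 34–Week 37: €14,383 + €27,729 + €3,776 + €19,940 = €65,828 (over)
Week 35–Week 38: €27,729 + €3,776 + €19,940 + €1,729 = €53,174 (over)
Week 36–Week 39: €3,776 + €19,940 + €1,729 + €3,997 = €29,442 (under)
Week 37–Week 40: €19,940 + €1,729 + €3,997 + €2,207 = €27,873 (under)
Week 38–Week 41: €1,729 + €3,997 + €2,207 + €109,309 = €117,242 (over)
4 windows exceed the threshold.

4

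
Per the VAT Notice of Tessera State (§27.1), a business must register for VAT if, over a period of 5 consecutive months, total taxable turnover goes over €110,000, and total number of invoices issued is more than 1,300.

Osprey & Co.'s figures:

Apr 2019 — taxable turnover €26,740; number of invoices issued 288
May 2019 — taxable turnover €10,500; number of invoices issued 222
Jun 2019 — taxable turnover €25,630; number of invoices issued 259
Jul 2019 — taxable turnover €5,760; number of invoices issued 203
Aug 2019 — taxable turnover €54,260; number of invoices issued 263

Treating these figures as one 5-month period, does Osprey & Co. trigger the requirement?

Total taxable turnover: €26,740 + €10,500 + €25,630 + €5,760 + €54,260 = €122,890 (> €110,000).
Total number of invoices issued: 288 + 222 + 259 + 203 + 263 = 1,235 (≤ 1,300).
The test is 'and': the rule requires both, and at least one is not exceeded.

No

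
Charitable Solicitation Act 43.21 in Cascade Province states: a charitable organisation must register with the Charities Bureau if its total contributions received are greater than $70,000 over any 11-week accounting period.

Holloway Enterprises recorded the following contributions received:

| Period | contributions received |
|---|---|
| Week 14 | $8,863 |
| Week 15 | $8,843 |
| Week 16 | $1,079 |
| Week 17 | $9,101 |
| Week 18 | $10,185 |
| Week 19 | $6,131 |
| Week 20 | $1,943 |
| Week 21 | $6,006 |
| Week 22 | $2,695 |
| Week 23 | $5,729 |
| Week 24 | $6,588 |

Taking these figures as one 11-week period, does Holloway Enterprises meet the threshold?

Total contributions received: $8,863 + $8,843 + $1,079 + $9,101 + $10,185 + $6,131 + $1,943 + $6,006 + $2,695 + $5,729 + $6,588 = $67,163.
$67,163 ≤ $70,000, so the threshold is not exceeded.

No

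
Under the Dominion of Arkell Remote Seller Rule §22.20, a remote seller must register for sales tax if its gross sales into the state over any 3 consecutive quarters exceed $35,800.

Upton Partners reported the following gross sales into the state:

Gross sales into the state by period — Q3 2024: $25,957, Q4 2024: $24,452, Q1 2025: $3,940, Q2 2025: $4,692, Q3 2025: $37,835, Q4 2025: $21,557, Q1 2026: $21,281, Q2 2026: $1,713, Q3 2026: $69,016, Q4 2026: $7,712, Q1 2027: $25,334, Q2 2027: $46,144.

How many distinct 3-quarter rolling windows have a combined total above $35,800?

9

Q3 2024–Q1 2025: $25,957 + $24,452 + $3,940 = $54,349 (over)
Q4 2024–Q2 2025: $24,452 + $3,940 + $4,692 = $33,084 (under)
Q1 2025–Q3 2025: $3,940 + $4,692 + $37,835 = $46,467 (over)
Q2 2025–Q4 2025: $4,692 + $37,835 + $21,557 = $64,084 (over)
Q3 2025–Q1 2026: $37,835 + $21,557 + $21,281 = $80,673 (over)
Q4 2025–Q2 2026: $21,557 + $21,281 + $1,713 = $44,551 (over)
Q1 2026–Q3 2026: $21,281 + $1,713 + $69,016 = $92,010 (over)
Q2 2026–Q4 2026: $1,713 + $69,016 + $7,712 = $78,441 (over)
Q3 2026–Q1 2027: $69,016 + $7,712 + $25,334 = $102,062 (over)
Q4 2026–Q2 2027: $7,712 + $25,334 + $46,144 = $79,190 (over)
9 windows exceed the threshold.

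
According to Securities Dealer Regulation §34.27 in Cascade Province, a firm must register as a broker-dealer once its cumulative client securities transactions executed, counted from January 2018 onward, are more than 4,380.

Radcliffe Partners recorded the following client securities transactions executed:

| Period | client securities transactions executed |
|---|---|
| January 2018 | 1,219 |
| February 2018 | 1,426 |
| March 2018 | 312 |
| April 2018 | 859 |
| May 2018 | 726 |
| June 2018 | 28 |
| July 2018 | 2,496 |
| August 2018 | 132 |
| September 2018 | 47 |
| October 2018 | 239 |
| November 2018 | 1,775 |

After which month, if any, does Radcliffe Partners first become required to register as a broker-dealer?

May 2018

Through January 2018: 1,219
Through February 2018: 2,645
Through March 2018: 2,957
Through April 2018: 3,816
Through May 2018: 4,542 ← exceeds threshold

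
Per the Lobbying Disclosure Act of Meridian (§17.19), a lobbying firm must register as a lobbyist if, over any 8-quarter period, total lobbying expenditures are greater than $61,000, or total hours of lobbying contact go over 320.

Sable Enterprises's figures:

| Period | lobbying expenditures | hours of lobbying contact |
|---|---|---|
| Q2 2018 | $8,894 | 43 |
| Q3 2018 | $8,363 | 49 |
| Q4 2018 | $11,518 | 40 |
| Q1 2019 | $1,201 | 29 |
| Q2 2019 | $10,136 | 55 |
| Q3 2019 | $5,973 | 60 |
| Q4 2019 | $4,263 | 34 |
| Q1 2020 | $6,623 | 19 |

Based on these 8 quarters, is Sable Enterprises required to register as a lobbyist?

Total lobbying expenditures: $8,894 + $8,363 + $11,518 + $1,201 + $10,136 + $5,973 + $4,263 + $6,623 = $56,971 (≤ $61,000).
Total hours of lobbying contact: 43 + 49 + 40 + 29 + 55 + 60 + 34 + 19 = 329 (> 320).
The test is 'or': at least one threshold is exceeded.

Yes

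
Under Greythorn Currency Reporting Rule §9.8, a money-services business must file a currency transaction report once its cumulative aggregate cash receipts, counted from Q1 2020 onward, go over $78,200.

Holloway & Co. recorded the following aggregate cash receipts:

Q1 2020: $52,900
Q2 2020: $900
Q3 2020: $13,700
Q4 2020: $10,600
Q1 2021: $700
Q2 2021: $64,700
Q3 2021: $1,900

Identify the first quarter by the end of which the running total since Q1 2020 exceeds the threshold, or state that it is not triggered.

Q1 2021

Through Q1 2020: $52,900
Through Q2 2020: $53,800
Through Q3 2020: $67,500
Through Q4 2020: $78,100
Through Q1 2021: $78,800 ← exceeds threshold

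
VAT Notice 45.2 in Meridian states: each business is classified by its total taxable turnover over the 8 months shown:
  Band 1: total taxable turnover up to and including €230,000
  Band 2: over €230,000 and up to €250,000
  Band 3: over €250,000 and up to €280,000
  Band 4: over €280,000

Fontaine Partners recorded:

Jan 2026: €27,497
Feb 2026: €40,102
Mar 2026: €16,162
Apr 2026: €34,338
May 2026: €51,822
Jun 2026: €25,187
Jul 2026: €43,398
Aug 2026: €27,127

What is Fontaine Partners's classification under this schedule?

Total taxable turnover: €27,497 + €40,102 + €16,162 + €34,338 + €51,822 + €25,187 + €43,398 + €27,127 = €265,633.
€250,000 < €265,633 ≤ €280,000, so Band 3 applies.

Band 3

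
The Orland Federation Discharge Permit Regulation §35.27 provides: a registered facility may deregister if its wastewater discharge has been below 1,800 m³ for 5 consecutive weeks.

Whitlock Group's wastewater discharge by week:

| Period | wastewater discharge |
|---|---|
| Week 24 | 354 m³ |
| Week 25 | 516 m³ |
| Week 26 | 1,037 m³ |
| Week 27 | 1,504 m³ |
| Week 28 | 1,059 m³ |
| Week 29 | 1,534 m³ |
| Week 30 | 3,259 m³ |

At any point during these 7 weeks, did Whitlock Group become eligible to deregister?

Weeks below 1,800 m³: Week 24, Week 25, Week 26, Week 27, Week 28, Week 29.
Longest run of consecutive weeks below the threshold: 6.
6 ≥ 5, so Whitlock Group became eligible.

Yes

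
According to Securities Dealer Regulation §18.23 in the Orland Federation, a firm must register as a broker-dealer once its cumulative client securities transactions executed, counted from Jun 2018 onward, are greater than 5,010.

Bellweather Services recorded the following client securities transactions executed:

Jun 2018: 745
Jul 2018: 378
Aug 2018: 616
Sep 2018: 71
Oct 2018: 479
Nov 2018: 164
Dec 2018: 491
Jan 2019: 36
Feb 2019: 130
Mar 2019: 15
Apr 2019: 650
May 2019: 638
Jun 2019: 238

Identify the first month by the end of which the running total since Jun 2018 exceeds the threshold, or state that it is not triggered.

Through Jun 2018: 745
Through Jul 2018: 1,123
Through Aug 2018: 1,739
Through Sep 2018: 1,810
Through Oct 2018: 2,289
Through Nov 2018: 2,453
Through Dec 2018: 2,944
Through Jan 2019: 2,980
Through Feb 2019: 3,110
Through Mar 2019: 3,125
Through Apr 2019: 3,775
Through May 2019: 4,413
Through Jun 2019: 4,651
Final cumulative total 4,651 ≤ 5,010; the threshold is never exceeded.

Not triggered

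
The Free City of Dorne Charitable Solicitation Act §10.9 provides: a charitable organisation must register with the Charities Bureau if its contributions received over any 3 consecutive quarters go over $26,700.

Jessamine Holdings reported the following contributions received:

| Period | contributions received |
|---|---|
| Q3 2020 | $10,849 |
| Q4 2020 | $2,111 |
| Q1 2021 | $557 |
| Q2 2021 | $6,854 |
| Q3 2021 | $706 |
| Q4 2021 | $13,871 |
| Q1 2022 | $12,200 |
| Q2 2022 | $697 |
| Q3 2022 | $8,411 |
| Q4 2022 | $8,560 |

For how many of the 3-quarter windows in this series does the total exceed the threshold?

Q3 2020–Q1 2021: $10,849 + $2,111 + $557 = $13,517 (under)
Q4 2020–Q2 2021: $2,111 + $557 + $6,854 = $9,522 (under)
Q1 2021–Q3 2021: $557 + $6,854 + $706 = $8,117 (under)
Q2 2021–Q4 2021: $6,854 + $706 + $13,871 = $21,431 (under)
Q3 2021–Q1 2022: $706 + $13,871 + $12,200 = $26,777 (over)
Q4 2021–Q2 2022: $13,871 + $12,200 + $697 = $26,768 (over)
Q1 2022–Q3 2022: $12,200 + $697 + $8,411 = $21,308 (under)
Q2 2022–Q4 2022: $697 + $8,411 + $8,560 = $17,668 (under)
2 windows exceed the threshold.

2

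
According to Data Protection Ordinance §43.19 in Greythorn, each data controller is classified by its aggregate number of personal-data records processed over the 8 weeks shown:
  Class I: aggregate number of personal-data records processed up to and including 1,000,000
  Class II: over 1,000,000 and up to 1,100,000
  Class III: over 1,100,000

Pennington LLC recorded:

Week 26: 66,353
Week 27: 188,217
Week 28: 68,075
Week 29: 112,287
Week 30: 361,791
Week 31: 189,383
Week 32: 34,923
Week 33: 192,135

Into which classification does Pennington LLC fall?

Class III

Aggregate number of personal-data records processed: 66,353 + 188,217 + 68,075 + 112,287 + 361,791 + 189,383 + 34,923 + 192,135 = 1,213,164.
1,213,164 > 1,100,000, so Class III applies.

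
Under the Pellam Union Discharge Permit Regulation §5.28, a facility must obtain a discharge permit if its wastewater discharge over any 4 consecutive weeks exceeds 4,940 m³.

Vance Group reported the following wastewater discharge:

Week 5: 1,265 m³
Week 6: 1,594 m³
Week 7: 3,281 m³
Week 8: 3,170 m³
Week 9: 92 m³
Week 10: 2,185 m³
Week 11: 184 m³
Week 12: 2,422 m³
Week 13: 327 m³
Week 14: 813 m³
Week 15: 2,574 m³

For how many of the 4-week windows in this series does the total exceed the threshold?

Week 5–Week 8: 1,265 m³ + 1,594 m³ + 3,281 m³ + 3,170 m³ = 9,310 m³ (over)
Week 6–Week 9: 1,594 m³ + 3,281 m³ + 3,170 m³ + 92 m³ = 8,137 m³ (over)
Week 7–Week 10: 3,281 m³ + 3,170 m³ + 92 m³ + 2,185 m³ = 8,728 m³ (over)
Week 8–Week 11: 3,170 m³ + 92 m³ + 2,185 m³ + 184 m³ = 5,631 m³ (over)
Week 9–Week 12: 92 m³ + 2,185 m³ + 184 m³ + 2,422 m³ = 4,883 m³ (under)
Week 10–Week 13: 2,185 m³ + 184 m³ + 2,422 m³ + 327 m³ = 5,118 m³ (over)
Week 11–Week 14: 184 m³ + 2,422 m³ + 327 m³ + 813 m³ = 3,746 m³ (under)
Week 12–Week 15: 2,422 m³ + 327 m³ + 813 m³ + 2,574 m³ = 6,136 m³ (over)
6 windows exceed the threshold.

6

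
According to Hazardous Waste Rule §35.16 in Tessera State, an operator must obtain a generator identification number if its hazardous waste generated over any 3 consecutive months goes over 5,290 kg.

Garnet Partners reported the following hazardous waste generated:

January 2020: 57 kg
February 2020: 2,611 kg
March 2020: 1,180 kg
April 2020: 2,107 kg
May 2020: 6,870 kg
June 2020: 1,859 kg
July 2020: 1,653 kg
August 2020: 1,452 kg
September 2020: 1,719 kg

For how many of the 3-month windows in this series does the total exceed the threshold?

January 2020–March 2020: 57 kg + 2,611 kg + 1,180 kg = 3,848 kg (under)
February 2020–April 2020: 2,611 kg + 1,180 kg + 2,107 kg = 5,898 kg (over)
March 2020–May 2020: 1,180 kg + 2,107 kg + 6,870 kg = 10,157 kg (over)
April 2020–June 2020: 2,107 kg + 6,870 kg + 1,859 kg = 10,836 kg (over)
May 2020–July 2020: 6,870 kg + 1,859 kg + 1,653 kg = 10,382 kg (over)
June 2020–August 2020: 1,859 kg + 1,653 kg + 1,452 kg = 4,964 kg (under)
July 2020–September 2020: 1,653 kg + 1,452 kg + 1,719 kg = 4,824 kg (under)
4 windows exceed the threshold.

4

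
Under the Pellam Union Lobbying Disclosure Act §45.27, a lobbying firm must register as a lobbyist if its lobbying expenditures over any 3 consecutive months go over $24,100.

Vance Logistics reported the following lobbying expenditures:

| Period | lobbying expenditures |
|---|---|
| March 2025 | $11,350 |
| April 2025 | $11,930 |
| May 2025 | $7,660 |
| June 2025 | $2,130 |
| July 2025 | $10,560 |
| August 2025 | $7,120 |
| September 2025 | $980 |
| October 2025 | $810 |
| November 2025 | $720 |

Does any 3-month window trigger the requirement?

March 2025–May 2025: $11,350 + $11,930 + $7,660 = $30,940 (over)
April 2025–June 2025: $11,930 + $7,660 + $2,130 = $21,720 (under)
May 2025–July 2025: $7,660 + $2,130 + $10,560 = $20,350 (under)
June 2025–August 2025: $2,130 + $10,560 + $7,120 = $19,810 (under)
July 2025–September 2025: $10,560 + $7,120 + $980 = $18,660 (under)
August 2025–October 2025: $7,120 + $980 + $810 = $8,910 (under)
September 2025–November 2025: $980 + $810 + $720 = $2,510 (under)
At least one window exceeds $24,100.

Yes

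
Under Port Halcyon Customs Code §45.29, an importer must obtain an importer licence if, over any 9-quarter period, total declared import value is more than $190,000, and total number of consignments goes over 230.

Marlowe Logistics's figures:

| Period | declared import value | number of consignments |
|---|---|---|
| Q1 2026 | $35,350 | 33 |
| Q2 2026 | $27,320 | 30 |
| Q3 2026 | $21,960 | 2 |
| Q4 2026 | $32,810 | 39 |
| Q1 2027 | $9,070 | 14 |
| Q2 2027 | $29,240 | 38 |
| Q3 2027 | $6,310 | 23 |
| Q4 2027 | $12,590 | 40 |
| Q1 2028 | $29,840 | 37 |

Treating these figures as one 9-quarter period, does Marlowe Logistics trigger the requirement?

Total declared import value: $35,350 + $27,320 + $21,960 + $32,810 + $9,070 + $29,240 + $6,310 + $12,590 + $29,840 = $204,490 (> $190,000).
Total number of consignments: 33 + 30 + 2 + 39 + 14 + 38 + 23 + 40 + 37 = 256 (> 230).
The test is 'and': both thresholds are exceeded.

Yes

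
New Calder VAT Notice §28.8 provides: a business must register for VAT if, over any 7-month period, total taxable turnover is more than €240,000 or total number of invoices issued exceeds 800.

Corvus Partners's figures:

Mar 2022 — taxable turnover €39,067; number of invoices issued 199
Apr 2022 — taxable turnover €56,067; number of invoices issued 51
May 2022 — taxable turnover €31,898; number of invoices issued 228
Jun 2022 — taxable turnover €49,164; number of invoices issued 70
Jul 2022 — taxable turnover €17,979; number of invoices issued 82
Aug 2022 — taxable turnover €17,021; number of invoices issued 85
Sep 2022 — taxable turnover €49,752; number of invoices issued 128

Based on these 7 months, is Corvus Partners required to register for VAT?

Total taxable turnover: €39,067 + €56,067 + €31,898 + €49,164 + €17,979 + €17,021 + €49,752 = €260,948 (> €240,000).
Total number of invoices issued: 199 + 51 + 228 + 70 + 82 + 85 + 128 = 843 (> 800).
The test is 'or': at least one threshold is exceeded.

Yes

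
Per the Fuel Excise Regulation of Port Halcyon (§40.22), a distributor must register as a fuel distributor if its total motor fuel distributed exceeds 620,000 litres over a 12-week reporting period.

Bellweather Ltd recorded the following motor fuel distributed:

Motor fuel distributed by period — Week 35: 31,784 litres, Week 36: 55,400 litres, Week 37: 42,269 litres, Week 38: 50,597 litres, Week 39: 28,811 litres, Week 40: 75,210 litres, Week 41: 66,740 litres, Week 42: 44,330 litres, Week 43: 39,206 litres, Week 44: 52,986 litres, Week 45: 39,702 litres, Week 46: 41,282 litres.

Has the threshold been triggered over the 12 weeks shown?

Total motor fuel distributed: 31,784 litres + 55,400 litres + 42,269 litres + 50,597 litres + 28,811 litres + 75,210 litres + 66,740 litres + 44,330 litres + 39,206 litres + 52,986 litres + 39,702 litres + 41,282 litres = 568,317 litres.
568,317 litres ≤ 620,000 litres, so the threshold is not exceeded.

No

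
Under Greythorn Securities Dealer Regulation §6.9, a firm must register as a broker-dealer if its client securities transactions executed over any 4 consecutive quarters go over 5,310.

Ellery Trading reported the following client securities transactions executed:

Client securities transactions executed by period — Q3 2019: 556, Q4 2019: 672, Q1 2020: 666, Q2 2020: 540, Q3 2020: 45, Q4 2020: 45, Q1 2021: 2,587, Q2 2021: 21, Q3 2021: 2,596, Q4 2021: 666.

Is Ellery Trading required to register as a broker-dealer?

Yes

Q3 2019–Q2 2020: 556 + 672 + 666 + 540 = 2,434 (under)
Q4 2019–Q3 2020: 672 + 666 + 540 + 45 = 1,923 (under)
Q1 2020–Q4 2020: 666 + 540 + 45 + 45 = 1,296 (under)
Q2 2020–Q1 2021: 540 + 45 + 45 + 2,587 = 3,217 (under)
Q3 2020–Q2 2021: 45 + 45 + 2,587 + 21 = 2,698 (under)
Q4 2020–Q3 2021: 45 + 2,587 + 21 + 2,596 = 5,249 (under)
Q1 2021–Q4 2021: 2,587 + 21 + 2,596 + 666 = 5,870 (over)
At least one window exceeds 5,310.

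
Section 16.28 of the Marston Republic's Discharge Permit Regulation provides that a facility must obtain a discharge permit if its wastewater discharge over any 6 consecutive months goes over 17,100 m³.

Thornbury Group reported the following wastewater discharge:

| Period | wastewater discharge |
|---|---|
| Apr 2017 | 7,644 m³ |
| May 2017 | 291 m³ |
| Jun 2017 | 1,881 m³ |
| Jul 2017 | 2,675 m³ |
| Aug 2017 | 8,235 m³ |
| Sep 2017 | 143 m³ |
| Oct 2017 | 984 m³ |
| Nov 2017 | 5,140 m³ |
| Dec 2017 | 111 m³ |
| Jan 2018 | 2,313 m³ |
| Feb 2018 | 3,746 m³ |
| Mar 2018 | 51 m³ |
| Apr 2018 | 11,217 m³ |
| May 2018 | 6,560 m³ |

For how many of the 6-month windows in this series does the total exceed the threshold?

5

Apr 2017–Sep 2017: 7,644 m³ + 291 m³ + 1,881 m³ + 2,675 m³ + 8,235 m³ + 143 m³ = 20,869 m³ (over)
May 2017–Oct 2017: 291 m³ + 1,881 m³ + 2,675 m³ + 8,235 m³ + 143 m³ + 984 m³ = 14,209 m³ (under)
Jun 2017–Nov 2017: 1,881 m³ + 2,675 m³ + 8,235 m³ + 143 m³ + 984 m³ + 5,140 m³ = 19,058 m³ (over)
Jul 2017–Dec 2017: 2,675 m³ + 8,235 m³ + 143 m³ + 984 m³ + 5,140 m³ + 111 m³ = 17,288 m³ (over)
Aug 2017–Jan 2018: 8,235 m³ + 143 m³ + 984 m³ + 5,140 m³ + 111 m³ + 2,313 m³ = 16,926 m³ (under)
Sep 2017–Feb 2018: 143 m³ + 984 m³ + 5,140 m³ + 111 m³ + 2,313 m³ + 3,746 m³ = 12,437 m³ (under)
Oct 2017–Mar 2018: 984 m³ + 5,140 m³ + 111 m³ + 2,313 m³ + 3,746 m³ + 51 m³ = 12,345 m³ (under)
Nov 2017–Apr 2018: 5,140 m³ + 111 m³ + 2,313 m³ + 3,746 m³ + 51 m³ + 11,217 m³ = 22,578 m³ (over)
Dec 2017–May 2018: 111 m³ + 2,313 m³ + 3,746 m³ + 51 m³ + 11,217 m³ + 6,560 m³ = 23,998 m³ (over)
5 windows exceed the threshold.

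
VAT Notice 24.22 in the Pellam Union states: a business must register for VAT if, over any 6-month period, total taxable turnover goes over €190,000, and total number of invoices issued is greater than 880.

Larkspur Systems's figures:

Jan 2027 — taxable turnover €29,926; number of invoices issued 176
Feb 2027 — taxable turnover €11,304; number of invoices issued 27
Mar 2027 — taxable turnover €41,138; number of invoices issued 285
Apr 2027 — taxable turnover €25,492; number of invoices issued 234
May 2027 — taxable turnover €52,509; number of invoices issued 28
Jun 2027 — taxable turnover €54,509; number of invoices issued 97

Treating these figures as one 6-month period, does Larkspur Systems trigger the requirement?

Total taxable turnover: €29,926 + €11,304 + €41,138 + €25,492 + €52,509 + €54,509 = €214,878 (> €190,000).
Total number of invoices issued: 176 + 27 + 285 + 234 + 28 + 97 = 847 (≤ 880).
The test is 'and': the rule requires both, and at least one is not exceeded.

No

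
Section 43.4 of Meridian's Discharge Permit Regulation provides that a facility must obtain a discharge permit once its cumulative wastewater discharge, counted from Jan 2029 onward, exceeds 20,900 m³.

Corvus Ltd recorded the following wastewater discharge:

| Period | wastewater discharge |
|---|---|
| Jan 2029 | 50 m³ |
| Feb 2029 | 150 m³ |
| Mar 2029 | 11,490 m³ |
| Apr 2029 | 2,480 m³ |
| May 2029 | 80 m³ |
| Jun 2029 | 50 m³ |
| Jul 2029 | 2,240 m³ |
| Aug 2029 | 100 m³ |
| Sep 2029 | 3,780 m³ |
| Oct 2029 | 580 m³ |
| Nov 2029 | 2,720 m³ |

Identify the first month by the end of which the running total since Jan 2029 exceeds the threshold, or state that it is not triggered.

Oct 2029

Through Jan 2029: 50 m³
Through Feb 2029: 200 m³
Through Mar 2029: 11,690 m³
Through Apr 2029: 14,170 m³
Through May 2029: 14,250 m³
Through Jun 2029: 14,300 m³
Through Jul 2029: 16,540 m³
Through Aug 2029: 16,640 m³
Through Sep 2029: 20,420 m³
Through Oct 2029: 21,000 m³ ← exceeds threshold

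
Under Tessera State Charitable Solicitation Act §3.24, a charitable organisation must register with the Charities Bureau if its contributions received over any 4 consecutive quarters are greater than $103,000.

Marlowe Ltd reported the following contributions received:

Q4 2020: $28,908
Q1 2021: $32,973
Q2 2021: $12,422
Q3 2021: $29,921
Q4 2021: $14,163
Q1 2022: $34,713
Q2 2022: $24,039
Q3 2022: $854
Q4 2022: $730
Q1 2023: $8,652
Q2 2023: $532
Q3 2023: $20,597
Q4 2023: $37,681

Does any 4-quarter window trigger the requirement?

Q4 2020–Q3 2021: $28,908 + $32,973 + $12,422 + $29,921 = $104,224 (over)
Q1 2021–Q4 2021: $32,973 + $12,422 + $29,921 + $14,163 = $89,479 (under)
Q2 2021–Q1 2022: $12,422 + $29,921 + $14,163 + $34,713 = $91,219 (under)
Q3 2021–Q2 2022: $29,921 + $14,163 + $34,713 + $24,039 = $102,836 (under)
Q4 2021–Q3 2022: $14,163 + $34,713 + $24,039 + $854 = $73,769 (under)
Q1 2022–Q4 2022: $34,713 + $24,039 + $854 + $730 = $60,336 (under)
Q2 2022–Q1 2023: $24,039 + $854 + $730 + $8,652 = $34,275 (under)
Q3 2022–Q2 2023: $854 + $730 + $8,652 + $532 = $10,768 (under)
Q4 2022–Q3 2023: $730 + $8,652 + $532 + $20,597 = $30,511 (under)
Q1 2023–Q4 2023: $8,652 + $532 + $20,597 + $37,681 = $67,462 (under)
At least one window exceeds $103,000.

Yes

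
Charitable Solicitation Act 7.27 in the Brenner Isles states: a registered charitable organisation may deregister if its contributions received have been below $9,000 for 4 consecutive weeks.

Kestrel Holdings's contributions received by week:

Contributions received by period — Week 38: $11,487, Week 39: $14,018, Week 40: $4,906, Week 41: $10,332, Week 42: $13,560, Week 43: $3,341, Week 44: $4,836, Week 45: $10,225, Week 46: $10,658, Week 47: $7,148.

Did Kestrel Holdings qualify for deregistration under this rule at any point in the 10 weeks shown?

No

Weeks below $9,000: Week 40, Week 43, Week 44, Week 47.
Longest run of consecutive weeks below the threshold: 2.
2 < 4, so Kestrel Holdings never became eligible.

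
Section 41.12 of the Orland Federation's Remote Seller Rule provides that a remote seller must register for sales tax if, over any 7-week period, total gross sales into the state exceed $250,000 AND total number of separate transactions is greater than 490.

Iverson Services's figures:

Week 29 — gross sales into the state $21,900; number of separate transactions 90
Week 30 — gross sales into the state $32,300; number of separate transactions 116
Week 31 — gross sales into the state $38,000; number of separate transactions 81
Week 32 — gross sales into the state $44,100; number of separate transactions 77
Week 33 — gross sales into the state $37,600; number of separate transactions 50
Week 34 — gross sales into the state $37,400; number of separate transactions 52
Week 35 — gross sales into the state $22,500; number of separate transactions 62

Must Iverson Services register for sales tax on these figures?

No

Total gross sales into the state: $21,900 + $32,300 + $38,000 + $44,100 + $37,600 + $37,400 + $22,500 = $233,800 (≤ $250,000).
Total number of separate transactions: 90 + 116 + 81 + 77 + 50 + 52 + 62 = 528 (> 490).
The test is 'and': the rule requires both, and at least one is not exceeded.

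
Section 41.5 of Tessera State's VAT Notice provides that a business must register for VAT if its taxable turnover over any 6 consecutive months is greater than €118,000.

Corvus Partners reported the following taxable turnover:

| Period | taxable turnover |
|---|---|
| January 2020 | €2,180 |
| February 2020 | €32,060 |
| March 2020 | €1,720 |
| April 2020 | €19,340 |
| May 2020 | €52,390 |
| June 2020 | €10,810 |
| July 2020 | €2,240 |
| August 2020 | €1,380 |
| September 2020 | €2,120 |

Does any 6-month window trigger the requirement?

Yes

January 2020–June 2020: €2,180 + €32,060 + €1,720 + €19,340 + €52,390 + €10,810 = €118,500 (over)
February 2020–July 2020: €32,060 + €1,720 + €19,340 + €52,390 + €10,810 + €2,240 = €118,560 (over)
March 2020–August 2020: €1,720 + €19,340 + €52,390 + €10,810 + €2,240 + €1,380 = €87,880 (under)
April 2020–September 2020: €19,340 + €52,390 + €10,810 + €2,240 + €1,380 + €2,120 = €88,280 (under)
At least one window exceeds €118,000.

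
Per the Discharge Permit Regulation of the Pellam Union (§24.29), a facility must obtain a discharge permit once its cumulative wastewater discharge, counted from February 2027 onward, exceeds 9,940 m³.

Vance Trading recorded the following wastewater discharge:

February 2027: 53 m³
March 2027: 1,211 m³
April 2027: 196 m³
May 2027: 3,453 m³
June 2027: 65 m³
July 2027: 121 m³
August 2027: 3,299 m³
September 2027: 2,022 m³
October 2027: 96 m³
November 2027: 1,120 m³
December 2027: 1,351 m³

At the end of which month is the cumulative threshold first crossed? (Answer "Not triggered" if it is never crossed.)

Through February 2027: 53 m³
Through March 2027: 1,264 m³
Through April 2027: 1,460 m³
Through May 2027: 4,913 m³
Through June 2027: 4,978 m³
Through July 2027: 5,099 m³
Through August 2027: 8,398 m³
Through September 2027: 10,420 m³ ← exceeds threshold

September 2027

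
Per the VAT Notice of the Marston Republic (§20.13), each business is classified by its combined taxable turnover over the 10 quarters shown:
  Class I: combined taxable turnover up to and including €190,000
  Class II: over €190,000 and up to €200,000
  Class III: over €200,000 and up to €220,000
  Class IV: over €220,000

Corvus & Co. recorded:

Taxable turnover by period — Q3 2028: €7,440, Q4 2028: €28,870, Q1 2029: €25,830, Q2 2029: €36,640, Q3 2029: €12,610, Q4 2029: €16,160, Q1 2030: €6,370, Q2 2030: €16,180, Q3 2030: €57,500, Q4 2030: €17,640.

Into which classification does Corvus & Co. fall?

Class IV

Combined taxable turnover: €7,440 + €28,870 + €25,830 + €36,640 + €12,610 + €16,160 + €6,370 + €16,180 + €57,500 + €17,640 = €225,240.
€225,240 > €220,000, so Class IV applies.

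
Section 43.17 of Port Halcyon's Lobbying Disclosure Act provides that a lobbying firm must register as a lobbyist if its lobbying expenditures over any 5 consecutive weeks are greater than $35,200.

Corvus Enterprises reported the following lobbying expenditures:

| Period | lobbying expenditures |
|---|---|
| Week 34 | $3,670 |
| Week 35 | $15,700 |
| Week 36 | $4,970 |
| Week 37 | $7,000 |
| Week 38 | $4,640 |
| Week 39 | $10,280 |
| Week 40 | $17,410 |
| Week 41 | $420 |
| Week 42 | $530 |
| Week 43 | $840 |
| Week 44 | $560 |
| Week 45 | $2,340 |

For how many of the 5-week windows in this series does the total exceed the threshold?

4

Week 34–Week 38: $3,670 + $15,700 + $4,970 + $7,000 + $4,640 = $35,980 (over)
Week 35–Week 39: $15,700 + $4,970 + $7,000 + $4,640 + $10,280 = $42,590 (over)
Week 36–Week 40: $4,970 + $7,000 + $4,640 + $10,280 + $17,410 = $44,300 (over)
Week 37–Week 41: $7,000 + $4,640 + $10,280 + $17,410 + $420 = $39,750 (over)
Week 38–Week 42: $4,640 + $10,280 + $17,410 + $420 + $530 = $33,280 (under)
Week 39–Week 43: $10,280 + $17,410 + $420 + $530 + $840 = $29,480 (under)
Week 40–Week 44: $17,410 + $420 + $530 + $840 + $560 = $19,760 (under)
Week 41–Week 45: $420 + $530 + $840 + $560 + $2,340 = $4,690 (under)
4 windows exceed the threshold.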